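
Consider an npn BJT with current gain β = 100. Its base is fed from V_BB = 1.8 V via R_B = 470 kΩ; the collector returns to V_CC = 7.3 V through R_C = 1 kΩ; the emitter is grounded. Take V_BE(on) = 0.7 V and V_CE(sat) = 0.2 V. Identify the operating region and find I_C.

active; I_C ≈ 0.23 mA

Assume active. Base-emitter loop: I_B = (V_BB − V_BE)/R_B = (1.8 − 0.7)/470 = 0.00234 mA.
I_C = β·I_B = 100×0.00234 = 0.234 mA.
V_CE = V_CC − I_C·R_C = 7.3 − 0.234×1 = 7.07 V > V_CE(sat), so the active-region assumption holds.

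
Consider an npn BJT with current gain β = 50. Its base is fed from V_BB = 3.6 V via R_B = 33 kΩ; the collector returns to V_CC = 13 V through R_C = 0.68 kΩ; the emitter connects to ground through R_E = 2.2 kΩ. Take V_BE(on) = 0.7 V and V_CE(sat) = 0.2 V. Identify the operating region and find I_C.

Assume active. Base-emitter loop: I_B = (V_BB − V_BE)/(R_B + (β+1)R_E) = (3.6 − 0.7)/(33 + 51×2.2) = 0.02 mA.
I_C = β·I_B = 50×0.02 = 0.999 mA.
V_CE = V_CC − I_C·R_C − I_E·R_E = 13 − 0.999×0.68 − 1.02×2.2 = 10.1 V > V_CE(sat), so the active-region assumption holds.

active; I_C ≈ 1 mA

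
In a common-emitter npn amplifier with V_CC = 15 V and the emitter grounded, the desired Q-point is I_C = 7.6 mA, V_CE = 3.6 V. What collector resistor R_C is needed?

R_C ≈ 1.5 kΩ

Collector loop: V_CC = I_C·R_C + V_CE.
R_C = (V_CC − V_CE)/I_C = (15 − 3.6)/7.6 = 1.5 kΩ.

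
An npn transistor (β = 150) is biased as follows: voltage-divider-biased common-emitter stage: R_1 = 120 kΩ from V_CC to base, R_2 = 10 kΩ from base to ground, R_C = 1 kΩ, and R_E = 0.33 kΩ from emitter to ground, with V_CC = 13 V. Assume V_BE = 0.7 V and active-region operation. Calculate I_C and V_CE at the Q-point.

I_C ≈ 0.76 mA, V_CE ≈ 12 V

Thevenize the base divider: V_Th = V_CC·R_2/(R_1+R_2) = 13×10/130 = 1 V, R_Th = R_1‖R_2 = 9.23 kΩ.
Base-emitter loop: V_Th = I_B·R_Th + V_BE + (β+1)I_B·R_E, so I_B = (1 − 0.7) / (9.23 + 151×0.33) = 0.00508 mA.
I_C = β·I_B = 150×0.00508 = 0.762 mA, and I_E = (β+1)I_B = 0.767 mA.
V_CE = V_CC − I_C·R_C − I_E·R_E = 13 − 0.762×1 − 0.767×0.33 = 12 V.
V_CE = 12 V > 0.2 V confirms active-region operation.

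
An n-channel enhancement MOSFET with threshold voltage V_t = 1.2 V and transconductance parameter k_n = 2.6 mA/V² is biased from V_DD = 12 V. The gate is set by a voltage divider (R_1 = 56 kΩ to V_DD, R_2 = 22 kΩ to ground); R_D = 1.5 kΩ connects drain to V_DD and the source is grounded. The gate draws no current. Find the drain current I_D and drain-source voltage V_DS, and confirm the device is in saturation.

I_D ≈ 6.2 mA, V_DS ≈ 2.7 V

V_G = V_DD·R_2/(R_1+R_2) = 12×22/78 = 3.38 V. With the source grounded, V_GS = V_G = 3.38 V.
Assume saturation: I_D = (k_n/2)(V_GS − V_t)² = (2.6/2)×(3.38 − 1.2)² = 1.3×2.18² = 6.2 mA.
V_DS = V_DD − I_D·R_D = 12 − 6.2×1.5 = 2.69 V.
Saturation requires V_DS ≥ V_GS − V_t = 2.18 V; 2.69 ≥ 2.18 ✓.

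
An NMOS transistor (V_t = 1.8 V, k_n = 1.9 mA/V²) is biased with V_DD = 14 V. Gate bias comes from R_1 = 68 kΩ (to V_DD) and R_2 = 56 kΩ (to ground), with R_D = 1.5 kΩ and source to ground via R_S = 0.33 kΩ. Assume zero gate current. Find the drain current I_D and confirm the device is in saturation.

V_G = V_DD·R_2/(R_1+R_2) = 14×56/124 = 6.32 V.
Assume saturation: I_D = (k_n/2)(V_GS − V_t)² with V_GS = V_G − I_D·R_S = 6.32 − 0.33·I_D.
Substituting gives 0.103·I_D² − 3.84·I_D + 19.4 = 0, with roots I_D = 6.05 or 31 mA.
The root I_D = 31 mA gives V_GS = -3.91 V ≤ V_t, so take I_D = 6.05 mA.
Then V_GS = 4.32 V and V_DS = V_DD − I_D(R_D+R_S) = 14 − 6.05×1.83 = 2.92 V.
Saturation requires V_DS ≥ V_GS − V_t = 2.52 V; 2.92 ≥ 2.52 ✓.

I_D ≈ 6.1 mA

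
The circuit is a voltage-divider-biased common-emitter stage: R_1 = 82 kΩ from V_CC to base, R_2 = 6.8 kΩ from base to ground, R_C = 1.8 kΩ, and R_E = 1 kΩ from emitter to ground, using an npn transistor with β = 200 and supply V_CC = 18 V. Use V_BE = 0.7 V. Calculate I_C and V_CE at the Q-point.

Thevenize the base divider: V_Th = V_CC·R_2/(R_1+R_2) = 18×6.8/88.8 = 1.38 V, R_Th = R_1‖R_2 = 6.28 kΩ.
Base-emitter loop: V_Th = I_B·R_Th + V_BE + (β+1)I_B·R_E, so I_B = (1.38 − 0.7) / (6.28 + 201×1) = 0.00327 mA.
I_C = β·I_B = 200×0.00327 = 0.655 mA, and I_E = (β+1)I_B = 0.658 mA.
V_CE = V_CC − I_C·R_C − I_E·R_E = 18 − 0.655×1.8 − 0.658×1 = 16.2 V.
V_CE = 16.2 V > 0.2 V confirms active-region operation.

I_C ≈ 0.65 mA, V_CE ≈ 16 V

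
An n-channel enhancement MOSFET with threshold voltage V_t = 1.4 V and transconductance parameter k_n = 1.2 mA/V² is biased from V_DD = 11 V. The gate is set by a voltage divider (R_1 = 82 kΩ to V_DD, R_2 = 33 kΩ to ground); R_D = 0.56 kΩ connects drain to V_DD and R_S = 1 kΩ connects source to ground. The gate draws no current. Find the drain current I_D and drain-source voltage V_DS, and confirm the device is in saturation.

I_D ≈ 0.69 mA, V_DS ≈ 9.9 V

V_G = V_DD·R_2/(R_1+R_2) = 11×33/115 = 3.16 V.
Assume saturation: I_D = (k_n/2)(V_GS − V_t)² with V_GS = V_G − I_D·R_S = 3.16 − 1·I_D.
Substituting gives 0.6·I_D² − 3.11·I_D + 1.85 = 0, with roots I_D = 0.687 or 4.49 mA.
The root I_D = 4.49 mA gives V_GS = -1.34 V ≤ V_t, so take I_D = 0.687 mA.
Then V_GS = 2.47 V and V_DS = V_DD − I_D(R_D+R_S) = 11 − 0.687×1.56 = 9.93 V.
Saturation requires V_DS ≥ V_GS − V_t = 1.07 V; 9.93 ≥ 1.07 ✓.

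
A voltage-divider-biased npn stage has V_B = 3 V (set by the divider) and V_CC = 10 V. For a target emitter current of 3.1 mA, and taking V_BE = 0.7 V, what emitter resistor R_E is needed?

R_E ≈ 0.74 kΩ

V_E = V_B − V_BE = 3 − 0.7 = 2.3 V.
R_E = V_E / I_E = 2.3 / 3.1 = 0.742 kΩ.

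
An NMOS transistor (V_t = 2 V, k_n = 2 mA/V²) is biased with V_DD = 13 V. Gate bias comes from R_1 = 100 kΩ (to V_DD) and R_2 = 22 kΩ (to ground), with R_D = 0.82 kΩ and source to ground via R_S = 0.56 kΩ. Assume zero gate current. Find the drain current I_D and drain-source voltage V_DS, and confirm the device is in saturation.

V_G = V_DD·R_2/(R_1+R_2) = 13×22/122 = 2.34 V.
Assume saturation: I_D = (k_n/2)(V_GS − V_t)² with V_GS = V_G − I_D·R_S = 2.34 − 0.56·I_D.
Substituting gives 0.314·I_D² − 1.39·I_D + 0.119 = 0, with roots I_D = 0.0873 or 4.33 mA.
The root I_D = 4.33 mA gives V_GS = -0.0811 V ≤ V_t, so take I_D = 0.0873 mA.
Then V_GS = 2.3 V and V_DS = V_DD − I_D(R_D+R_S) = 13 − 0.0873×1.38 = 12.9 V.
Saturation requires V_DS ≥ V_GS − V_t = 0.295 V; 12.9 ≥ 0.295 ✓.

I_D ≈ 0.087 mA, V_DS ≈ 13 V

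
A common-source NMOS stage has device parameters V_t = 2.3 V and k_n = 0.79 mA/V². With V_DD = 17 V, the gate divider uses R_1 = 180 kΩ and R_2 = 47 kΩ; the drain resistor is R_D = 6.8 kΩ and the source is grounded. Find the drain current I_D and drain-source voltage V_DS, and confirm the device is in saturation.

V_G = V_DD·R_2/(R_1+R_2) = 17×47/227 = 3.52 V. With the source grounded, V_GS = V_G = 3.52 V.
Assume saturation: I_D = (k_n/2)(V_GS − V_t)² = (0.79/2)×(3.52 − 2.3)² = 0.395×1.22² = 0.588 mA.
V_DS = V_DD − I_D·R_D = 17 − 0.588×6.8 = 13 V.
Saturation requires V_DS ≥ V_GS − V_t = 1.22 V; 13 ≥ 1.22 ✓.

I_D ≈ 0.59 mA, V_DS ≈ 13 V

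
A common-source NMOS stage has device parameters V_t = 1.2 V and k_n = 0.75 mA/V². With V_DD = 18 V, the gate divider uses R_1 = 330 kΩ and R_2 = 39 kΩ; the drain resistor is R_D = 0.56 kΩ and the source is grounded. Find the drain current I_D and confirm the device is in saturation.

I_D ≈ 0.19 mA

V_G = V_DD·R_2/(R_1+R_2) = 18×39/369 = 1.9 V. With the source grounded, V_GS = V_G = 1.9 V.
Assume saturation: I_D = (k_n/2)(V_GS − V_t)² = (0.75/2)×(1.9 − 1.2)² = 0.375×0.702² = 0.185 mA.
V_DS = V_DD − I_D·R_D = 18 − 0.185×0.56 = 17.9 V.
Saturation requires V_DS ≥ V_GS − V_t = 0.702 V; 17.9 ≥ 0.702 ✓.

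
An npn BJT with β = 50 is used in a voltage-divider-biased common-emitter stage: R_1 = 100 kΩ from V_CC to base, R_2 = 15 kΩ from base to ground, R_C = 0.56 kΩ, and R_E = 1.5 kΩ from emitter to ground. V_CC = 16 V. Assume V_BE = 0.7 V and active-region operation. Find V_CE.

Thevenize the base divider: V_Th = V_CC·R_2/(R_1+R_2) = 16×15/115 = 2.09 V, R_Th = R_1‖R_2 = 13 kΩ.
Base-emitter loop: V_Th = I_B·R_Th + V_BE + (β+1)I_B·R_E, so I_B = (2.09 − 0.7) / (13 + 51×1.5) = 0.0155 mA.
I_C = β·I_B = 50×0.0155 = 0.774 mA, and I_E = (β+1)I_B = 0.79 mA.
V_CE = V_CC − I_C·R_C − I_E·R_E = 16 − 0.774×0.56 − 0.79×1.5 = 14.4 V.
V_CE = 14.4 V > 0.2 V confirms active-region operation.

V_CE ≈ 14 V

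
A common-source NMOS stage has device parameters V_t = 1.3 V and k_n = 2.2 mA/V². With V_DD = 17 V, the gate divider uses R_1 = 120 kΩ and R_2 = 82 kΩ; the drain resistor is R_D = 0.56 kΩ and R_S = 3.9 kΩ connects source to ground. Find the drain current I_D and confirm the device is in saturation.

I_D ≈ 1.2 mA

V_G = V_DD·R_2/(R_1+R_2) = 17×82/202 = 6.9 V.
Assume saturation: I_D = (k_n/2)(V_GS − V_t)² with V_GS = V_G − I_D·R_S = 6.9 − 3.9·I_D.
Substituting gives 16.7·I_D² − 49.1·I_D + 34.5 = 0, with roots I_D = 1.17 or 1.76 mA.
The root I_D = 1.76 mA gives V_GS = 0.0349 V ≤ V_t, so take I_D = 1.17 mA.
Then V_GS = 2.33 V and V_DS = V_DD − I_D(R_D+R_S) = 17 − 1.17×4.46 = 11.8 V.
Saturation requires V_DS ≥ V_GS − V_t = 1.03 V; 11.8 ≥ 1.03 ✓.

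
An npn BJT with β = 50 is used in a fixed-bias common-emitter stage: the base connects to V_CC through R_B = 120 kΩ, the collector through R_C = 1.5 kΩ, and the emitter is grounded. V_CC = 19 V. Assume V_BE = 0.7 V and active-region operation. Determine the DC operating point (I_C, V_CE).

I_C ≈ 7.6 mA, V_CE ≈ 7.6 V

Base loop: V_CC = I_B·R_B + V_BE, so I_B = (19 − 0.7)/120 kΩ = 0.152 mA.
In the active region I_C = β·I_B = 50 × 0.152 = 7.62 mA.
Collector loop: V_CE = V_CC − I_C·R_C = 19 − 7.62×1.5 = 7.56 V.
Since V_CE = 7.56 V > V_CE(sat) ≈ 0.2 V, the transistor is in the active region as assumed.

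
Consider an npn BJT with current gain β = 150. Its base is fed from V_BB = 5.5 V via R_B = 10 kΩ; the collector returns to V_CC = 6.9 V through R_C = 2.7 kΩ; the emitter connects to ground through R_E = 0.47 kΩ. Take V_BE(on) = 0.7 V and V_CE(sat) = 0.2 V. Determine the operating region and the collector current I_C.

saturation; I_C ≈ 2.1 mA

Assume active: I_B = (5.5 − 0.7)/(10 + 151×0.47) = 0.0593 mA, I_C = β·I_B = 8.89 mA.
Then V_CE = 6.9 − 8.89×2.7 − 8.95×0.47 = -21.3 V < 0.2 V — the active assumption fails.
Re-solve with V_CE = 0.2 V. KCL at the emitter: V_E/R_E = (V_BB−0.7−V_E)/R_B + (V_CC−0.2−V_E)/R_C, giving V_E = 1.14 V.
I_C = (V_CC − 0.2 − V_E)/R_C = (6.7 − 1.14)/2.7 = 2.06 mA.
Check: I_B = (4.8 − 1.14)/10 = 0.366 mA, and β·I_B = 54.9 mA > I_C, confirming saturation.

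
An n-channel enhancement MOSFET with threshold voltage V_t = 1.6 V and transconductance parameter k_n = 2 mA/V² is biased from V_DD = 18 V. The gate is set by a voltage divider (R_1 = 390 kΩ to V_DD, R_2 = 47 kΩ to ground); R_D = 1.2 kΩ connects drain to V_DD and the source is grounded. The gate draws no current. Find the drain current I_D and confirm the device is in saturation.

I_D ≈ 0.11 mA

V_G = V_DD·R_2/(R_1+R_2) = 18×47/437 = 1.94 V. With the source grounded, V_GS = V_G = 1.94 V.
Assume saturation: I_D = (k_n/2)(V_GS − V_t)² = (2/2)×(1.94 − 1.6)² = 1×0.336² = 0.113 mA.
V_DS = V_DD − I_D·R_D = 18 − 0.113×1.2 = 17.9 V.
Saturation requires V_DS ≥ V_GS − V_t = 0.336 V; 17.9 ≥ 0.336 ✓.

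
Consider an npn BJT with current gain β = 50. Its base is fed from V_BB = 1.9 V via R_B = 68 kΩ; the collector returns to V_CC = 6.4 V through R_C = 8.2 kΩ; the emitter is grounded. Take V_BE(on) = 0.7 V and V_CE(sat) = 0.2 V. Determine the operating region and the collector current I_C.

saturation; I_C ≈ 0.76 mA

Assume active: I_B = (1.9 − 0.7)/68 = 0.0176 mA, giving I_C = β·I_B = 0.882 mA.
But then V_CE = 6.4 − 0.882×8.2 = -0.835 V < V_CE(sat) = 0.2 V — impossible in the active region.
So the transistor is saturated. With V_CE = 0.2 V, I_C = (V_CC − 0.2)/R_C = 6.2/8.2 = 0.756 mA.
Check: β·I_B = 0.882 mA > I_C = 0.756 mA, confirming saturation.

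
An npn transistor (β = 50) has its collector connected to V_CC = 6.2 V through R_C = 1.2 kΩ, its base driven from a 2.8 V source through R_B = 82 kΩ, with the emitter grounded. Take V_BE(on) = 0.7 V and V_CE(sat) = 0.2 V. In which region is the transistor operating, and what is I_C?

active; I_C ≈ 1.3 mA

Assume active. Base-emitter loop: I_B = (V_BB − V_BE)/R_B = (2.8 − 0.7)/82 = 0.0256 mA.
I_C = β·I_B = 50×0.0256 = 1.28 mA.
V_CE = V_CC − I_C·R_C = 6.2 − 1.28×1.2 = 4.66 V > V_CE(sat), so the active-region assumption holds.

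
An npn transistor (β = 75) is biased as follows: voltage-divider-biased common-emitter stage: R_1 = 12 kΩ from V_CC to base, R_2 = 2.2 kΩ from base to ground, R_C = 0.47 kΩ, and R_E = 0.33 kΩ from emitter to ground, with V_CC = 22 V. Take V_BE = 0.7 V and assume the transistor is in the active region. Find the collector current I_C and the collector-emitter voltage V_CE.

Thevenize the base divider: V_Th = V_CC·R_2/(R_1+R_2) = 22×2.2/14.2 = 3.41 V, R_Th = R_1‖R_2 = 1.86 kΩ.
Base-emitter loop: V_Th = I_B·R_Th + V_BE + (β+1)I_B·R_E, so I_B = (3.41 − 0.7) / (1.86 + 76×0.33) = 0.101 mA.
I_C = β·I_B = 75×0.101 = 7.54 mA, and I_E = (β+1)I_B = 7.64 mA.
V_CE = V_CC − I_C·R_C − I_E·R_E = 22 − 7.54×0.47 − 7.64×0.33 = 15.9 V.
V_CE = 15.9 V > 0.2 V confirms active-region operation.

I_C ≈ 7.5 mA, V_CE ≈ 16 V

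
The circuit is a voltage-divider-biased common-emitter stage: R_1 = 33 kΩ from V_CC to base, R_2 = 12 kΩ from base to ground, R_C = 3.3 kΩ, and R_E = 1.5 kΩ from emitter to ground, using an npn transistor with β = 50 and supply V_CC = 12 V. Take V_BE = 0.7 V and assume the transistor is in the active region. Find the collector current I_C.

Thevenize the base divider: V_Th = V_CC·R_2/(R_1+R_2) = 12×12/45 = 3.2 V, R_Th = R_1‖R_2 = 8.8 kΩ.
Base-emitter loop: V_Th = I_B·R_Th + V_BE + (β+1)I_B·R_E, so I_B = (3.2 − 0.7) / (8.8 + 51×1.5) = 0.0293 mA.
I_C = β·I_B = 50×0.0293 = 1.47 mA, and I_E = (β+1)I_B = 1.49 mA.
V_CE = V_CC − I_C·R_C − I_E·R_E = 12 − 1.47×3.3 − 1.49×1.5 = 4.92 V.
V_CE = 4.92 V > 0.2 V confirms active-region operation.

I_C ≈ 1.5 mA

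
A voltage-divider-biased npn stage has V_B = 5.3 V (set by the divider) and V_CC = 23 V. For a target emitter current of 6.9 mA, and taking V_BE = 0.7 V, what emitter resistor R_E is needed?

V_E = V_B − V_BE = 5.3 − 0.7 = 4.6 V.
R_E = V_E / I_E = 4.6 / 6.9 = 0.667 kΩ.

R_E ≈ 0.67 kΩ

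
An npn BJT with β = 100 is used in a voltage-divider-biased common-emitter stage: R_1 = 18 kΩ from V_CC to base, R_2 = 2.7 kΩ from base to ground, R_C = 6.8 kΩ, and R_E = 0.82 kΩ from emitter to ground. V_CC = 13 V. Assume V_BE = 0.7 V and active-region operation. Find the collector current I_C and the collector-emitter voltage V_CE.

I_C ≈ 1.2 mA, V_CE ≈ 4.1 V

Thevenize the base divider: V_Th = V_CC·R_2/(R_1+R_2) = 13×2.7/20.7 = 1.7 V, R_Th = R_1‖R_2 = 2.35 kΩ.
Base-emitter loop: V_Th = I_B·R_Th + V_BE + (β+1)I_B·R_E, so I_B = (1.7 − 0.7) / (2.35 + 101×0.82) = 0.0117 mA.
I_C = β·I_B = 100×0.0117 = 1.17 mA, and I_E = (β+1)I_B = 1.18 mA.
V_CE = V_CC − I_C·R_C − I_E·R_E = 13 − 1.17×6.8 − 1.18×0.82 = 4.08 V.
V_CE = 4.08 V > 0.2 V confirms active-region operation.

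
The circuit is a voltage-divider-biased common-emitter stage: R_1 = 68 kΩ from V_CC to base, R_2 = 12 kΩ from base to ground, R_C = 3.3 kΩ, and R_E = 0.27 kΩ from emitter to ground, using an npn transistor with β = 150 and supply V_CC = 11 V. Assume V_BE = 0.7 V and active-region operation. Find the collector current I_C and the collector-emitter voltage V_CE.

I_C ≈ 2.8 mA, V_CE ≈ 1 V

Thevenize the base divider: V_Th = V_CC·R_2/(R_1+R_2) = 11×12/80 = 1.65 V, R_Th = R_1‖R_2 = 10.2 kΩ.
Base-emitter loop: V_Th = I_B·R_Th + V_BE + (β+1)I_B·R_E, so I_B = (1.65 − 0.7) / (10.2 + 151×0.27) = 0.0186 mA.
I_C = β·I_B = 150×0.0186 = 2.8 mA, and I_E = (β+1)I_B = 2.81 mA.
V_CE = V_CC − I_C·R_C − I_E·R_E = 11 − 2.8×3.3 − 2.81×0.27 = 1.01 V.
V_CE = 1.01 V > 0.2 V confirms active-region operation.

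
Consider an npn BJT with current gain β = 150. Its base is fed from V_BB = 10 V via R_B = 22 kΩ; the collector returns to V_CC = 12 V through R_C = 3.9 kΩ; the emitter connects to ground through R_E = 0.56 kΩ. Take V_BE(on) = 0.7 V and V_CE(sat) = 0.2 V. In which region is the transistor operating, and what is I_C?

Assume active: I_B = (10 − 0.7)/(22 + 151×0.56) = 0.0873 mA, I_C = β·I_B = 13.1 mA.
Then V_CE = 12 − 13.1×3.9 − 13.2×0.56 = -46.4 V < 0.2 V — the active assumption fails.
Re-solve with V_CE = 0.2 V. KCL at the emitter: V_E/R_E = (V_BB−0.7−V_E)/R_B + (V_CC−0.2−V_E)/R_C, giving V_E = 1.65 V.
I_C = (V_CC − 0.2 − V_E)/R_C = (11.8 − 1.65)/3.9 = 2.6 mA.
Check: I_B = (9.3 − 1.65)/22 = 0.348 mA, and β·I_B = 52.1 mA > I_C, confirming saturation.

saturation; I_C ≈ 2.6 mA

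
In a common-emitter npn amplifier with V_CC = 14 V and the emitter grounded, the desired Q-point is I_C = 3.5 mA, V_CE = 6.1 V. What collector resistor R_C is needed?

Collector loop: V_CC = I_C·R_C + V_CE.
R_C = (V_CC − V_CE)/I_C = (14 − 6.1)/3.5 = 2.26 kΩ.

R_C ≈ 2.3 kΩ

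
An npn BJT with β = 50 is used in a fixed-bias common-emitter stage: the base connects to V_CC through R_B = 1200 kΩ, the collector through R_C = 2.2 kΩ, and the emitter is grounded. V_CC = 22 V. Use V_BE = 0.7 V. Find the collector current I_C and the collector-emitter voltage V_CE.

I_C ≈ 0.89 mA, V_CE ≈ 20 V

Base loop: V_CC = I_B·R_B + V_BE, so I_B = (22 − 0.7)/1200 kΩ = 0.0178 mA.
In the active region I_C = β·I_B = 50 × 0.0178 = 0.888 mA.
Collector loop: V_CE = V_CC − I_C·R_C = 22 − 0.888×2.2 = 20 V.
Since V_CE = 20 V > V_CE(sat) ≈ 0.2 V, the transistor is in the active region as assumed.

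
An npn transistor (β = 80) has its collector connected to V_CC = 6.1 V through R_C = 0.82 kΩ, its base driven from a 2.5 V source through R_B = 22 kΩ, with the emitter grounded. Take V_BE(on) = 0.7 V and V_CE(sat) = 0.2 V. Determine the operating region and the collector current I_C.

active; I_C ≈ 6.5 mA

Assume active. Base-emitter loop: I_B = (V_BB − V_BE)/R_B = (2.5 − 0.7)/22 = 0.0818 mA.
I_C = β·I_B = 80×0.0818 = 6.55 mA.
V_CE = V_CC − I_C·R_C = 6.1 − 6.55×0.82 = 0.733 V > V_CE(sat), so the active-region assumption holds.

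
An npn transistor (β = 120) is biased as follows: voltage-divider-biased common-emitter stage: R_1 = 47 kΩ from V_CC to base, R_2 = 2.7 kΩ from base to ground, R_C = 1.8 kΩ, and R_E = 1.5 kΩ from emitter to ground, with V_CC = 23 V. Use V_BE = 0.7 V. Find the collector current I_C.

Thevenize the base divider: V_Th = V_CC·R_2/(R_1+R_2) = 23×2.7/49.7 = 1.25 V, R_Th = R_1‖R_2 = 2.55 kΩ.
Base-emitter loop: V_Th = I_B·R_Th + V_BE + (β+1)I_B·R_E, so I_B = (1.25 − 0.7) / (2.55 + 121×1.5) = 0.00299 mA.
I_C = β·I_B = 120×0.00299 = 0.358 mA, and I_E = (β+1)I_B = 0.361 mA.
V_CE = V_CC − I_C·R_C − I_E·R_E = 23 − 0.358×1.8 − 0.361×1.5 = 21.8 V.
V_CE = 21.8 V > 0.2 V confirms active-region operation.

I_C ≈ 0.36 mA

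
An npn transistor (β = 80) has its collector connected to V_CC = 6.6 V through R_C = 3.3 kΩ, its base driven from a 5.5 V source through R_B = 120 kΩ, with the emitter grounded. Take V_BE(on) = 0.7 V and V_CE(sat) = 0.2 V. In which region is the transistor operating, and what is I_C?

Assume active: I_B = (5.5 − 0.7)/120 = 0.04 mA, giving I_C = β·I_B = 3.2 mA.
But then V_CE = 6.6 − 3.2×3.3 = -3.96 V < V_CE(sat) = 0.2 V — impossible in the active region.
So the transistor is saturated. With V_CE = 0.2 V, I_C = (V_CC − 0.2)/R_C = 6.4/3.3 = 1.94 mA.
Check: β·I_B = 3.2 mA > I_C = 1.94 mA, confirming saturation.

saturation; I_C ≈ 1.9 mA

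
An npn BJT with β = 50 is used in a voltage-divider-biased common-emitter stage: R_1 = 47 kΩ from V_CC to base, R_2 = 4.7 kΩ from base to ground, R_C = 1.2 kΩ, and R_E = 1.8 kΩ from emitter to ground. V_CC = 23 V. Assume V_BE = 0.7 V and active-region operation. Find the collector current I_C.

I_C ≈ 0.72 mA

Thevenize the base divider: V_Th = V_CC·R_2/(R_1+R_2) = 23×4.7/51.7 = 2.09 V, R_Th = R_1‖R_2 = 4.27 kΩ.
Base-emitter loop: V_Th = I_B·R_Th + V_BE + (β+1)I_B·R_E, so I_B = (2.09 − 0.7) / (4.27 + 51×1.8) = 0.0145 mA.
I_C = β·I_B = 50×0.0145 = 0.724 mA, and I_E = (β+1)I_B = 0.738 mA.
V_CE = V_CC − I_C·R_C − I_E·R_E = 23 − 0.724×1.2 − 0.738×1.8 = 20.8 V.
V_CE = 20.8 V > 0.2 V confirms active-region operation.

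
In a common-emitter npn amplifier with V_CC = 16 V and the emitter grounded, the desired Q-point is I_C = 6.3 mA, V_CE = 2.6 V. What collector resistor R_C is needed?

Collector loop: V_CC = I_C·R_C + V_CE.
R_C = (V_CC − V_CE)/I_C = (16 − 2.6)/6.3 = 2.13 kΩ.

R_C ≈ 2.1 kΩ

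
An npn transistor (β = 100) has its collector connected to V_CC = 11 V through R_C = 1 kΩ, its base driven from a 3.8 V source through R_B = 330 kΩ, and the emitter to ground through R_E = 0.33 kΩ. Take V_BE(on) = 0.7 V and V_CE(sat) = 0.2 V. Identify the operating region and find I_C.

active; I_C ≈ 0.85 mA

Assume active. Base-emitter loop: I_B = (V_BB − V_BE)/(R_B + (β+1)R_E) = (3.8 − 0.7)/(330 + 101×0.33) = 0.00853 mA.
I_C = β·I_B = 100×0.00853 = 0.853 mA.
V_CE = V_CC − I_C·R_C − I_E·R_E = 11 − 0.853×1 − 0.862×0.33 = 9.86 V > V_CE(sat), so the active-region assumption holds.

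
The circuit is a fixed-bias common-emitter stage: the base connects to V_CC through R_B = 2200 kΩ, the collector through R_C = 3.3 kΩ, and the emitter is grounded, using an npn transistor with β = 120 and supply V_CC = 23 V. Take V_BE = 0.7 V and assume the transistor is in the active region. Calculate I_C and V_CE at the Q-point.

I_C ≈ 1.2 mA, V_CE ≈ 19 V

Base loop: V_CC = I_B·R_B + V_BE, so I_B = (23 − 0.7)/2200 kΩ = 0.0101 mA.
In the active region I_C = β·I_B = 120 × 0.0101 = 1.22 mA.
Collector loop: V_CE = V_CC − I_C·R_C = 23 − 1.22×3.3 = 19 V.
Since V_CE = 19 V > V_CE(sat) ≈ 0.2 V, the transistor is in the active region as assumed.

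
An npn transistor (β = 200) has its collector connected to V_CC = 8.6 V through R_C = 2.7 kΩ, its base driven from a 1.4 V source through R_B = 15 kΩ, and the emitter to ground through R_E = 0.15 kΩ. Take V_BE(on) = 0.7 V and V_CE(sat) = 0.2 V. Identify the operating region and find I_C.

Assume active: I_B = (1.4 − 0.7)/(15 + 201×0.15) = 0.0155 mA, I_C = β·I_B = 3.1 mA.
Then V_CE = 8.6 − 3.1×2.7 − 3.12×0.15 = -0.24 V < 0.2 V — the active assumption fails.
Re-solve with V_CE = 0.2 V. KCL at the emitter: V_E/R_E = (V_BB−0.7−V_E)/R_B + (V_CC−0.2−V_E)/R_C, giving V_E = 0.445 V.
I_C = (V_CC − 0.2 − V_E)/R_C = (8.4 − 0.445)/2.7 = 2.95 mA.
Check: I_B = (0.7 − 0.445)/15 = 0.017 mA, and β·I_B = 3.41 mA > I_C, confirming saturation.

saturation; I_C ≈ 2.9 mA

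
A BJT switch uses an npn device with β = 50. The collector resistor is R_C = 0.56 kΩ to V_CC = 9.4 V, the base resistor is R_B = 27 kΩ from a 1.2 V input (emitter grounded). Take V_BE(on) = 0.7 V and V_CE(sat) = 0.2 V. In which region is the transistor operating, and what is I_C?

Assume active. Base-emitter loop: I_B = (V_BB − V_BE)/R_B = (1.2 − 0.7)/27 = 0.0185 mA.
I_C = β·I_B = 50×0.0185 = 0.926 mA.
V_CE = V_CC − I_C·R_C = 9.4 − 0.926×0.56 = 8.88 V > V_CE(sat), so the active-region assumption holds.

active; I_C ≈ 0.93 mA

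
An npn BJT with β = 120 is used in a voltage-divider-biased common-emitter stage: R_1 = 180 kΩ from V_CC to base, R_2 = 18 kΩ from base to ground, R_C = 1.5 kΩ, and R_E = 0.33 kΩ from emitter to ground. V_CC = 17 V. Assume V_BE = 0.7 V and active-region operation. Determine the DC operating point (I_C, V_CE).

Thevenize the base divider: V_Th = V_CC·R_2/(R_1+R_2) = 17×18/198 = 1.55 V, R_Th = R_1‖R_2 = 16.4 kΩ.
Base-emitter loop: V_Th = I_B·R_Th + V_BE + (β+1)I_B·R_E, so I_B = (1.55 − 0.7) / (16.4 + 121×0.33) = 0.015 mA.
I_C = β·I_B = 120×0.015 = 1.8 mA, and I_E = (β+1)I_B = 1.82 mA.
V_CE = V_CC − I_C·R_C − I_E·R_E = 17 − 1.8×1.5 − 1.82×0.33 = 13.7 V.
V_CE = 13.7 V > 0.2 V confirms active-region operation.

I_C ≈ 1.8 mA, V_CE ≈ 14 V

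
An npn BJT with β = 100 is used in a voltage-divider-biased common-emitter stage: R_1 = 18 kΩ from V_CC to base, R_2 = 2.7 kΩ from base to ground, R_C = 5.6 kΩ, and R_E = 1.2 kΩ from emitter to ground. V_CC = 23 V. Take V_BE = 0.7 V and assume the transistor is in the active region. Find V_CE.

V_CE ≈ 10 V

Thevenize the base divider: V_Th = V_CC·R_2/(R_1+R_2) = 23×2.7/20.7 = 3 V, R_Th = R_1‖R_2 = 2.35 kΩ.
Base-emitter loop: V_Th = I_B·R_Th + V_BE + (β+1)I_B·R_E, so I_B = (3 − 0.7) / (2.35 + 101×1.2) = 0.0186 mA.
I_C = β·I_B = 100×0.0186 = 1.86 mA, and I_E = (β+1)I_B = 1.88 mA.
V_CE = V_CC − I_C·R_C − I_E·R_E = 23 − 1.86×5.6 − 1.88×1.2 = 10.3 V.
V_CE = 10.3 V > 0.2 V confirms active-region operation.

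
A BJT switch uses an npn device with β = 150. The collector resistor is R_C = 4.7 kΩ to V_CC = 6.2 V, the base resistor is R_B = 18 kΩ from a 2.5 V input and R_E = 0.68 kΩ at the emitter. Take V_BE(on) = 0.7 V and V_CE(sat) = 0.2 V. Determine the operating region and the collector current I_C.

saturation; I_C ≈ 1.1 mA

Assume active: I_B = (2.5 − 0.7)/(18 + 151×0.68) = 0.0149 mA, I_C = β·I_B = 2.24 mA.
Then V_CE = 6.2 − 2.24×4.7 − 2.25×0.68 = -5.85 V < 0.2 V — the active assumption fails.
Re-solve with V_CE = 0.2 V. KCL at the emitter: V_E/R_E = (V_BB−0.7−V_E)/R_B + (V_CC−0.2−V_E)/R_C, giving V_E = 0.792 V.
I_C = (V_CC − 0.2 − V_E)/R_C = (6 − 0.792)/4.7 = 1.11 mA.
Check: I_B = (1.8 − 0.792)/18 = 0.056 mA, and β·I_B = 8.4 mA > I_C, confirming saturation.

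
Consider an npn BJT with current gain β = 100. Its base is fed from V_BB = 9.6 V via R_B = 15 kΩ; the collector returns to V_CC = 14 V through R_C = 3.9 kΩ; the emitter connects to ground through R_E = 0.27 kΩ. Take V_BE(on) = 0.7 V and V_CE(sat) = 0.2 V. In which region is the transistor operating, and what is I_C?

Assume active: I_B = (9.6 − 0.7)/(15 + 101×0.27) = 0.211 mA, I_C = β·I_B = 21.1 mA.
Then V_CE = 14 − 21.1×3.9 − 21.3×0.27 = -73.9 V < 0.2 V — the active assumption fails.
Re-solve with V_CE = 0.2 V. KCL at the emitter: V_E/R_E = (V_BB−0.7−V_E)/R_B + (V_CC−0.2−V_E)/R_C, giving V_E = 1.03 V.
I_C = (V_CC − 0.2 − V_E)/R_C = (13.8 − 1.03)/3.9 = 3.28 mA.
Check: I_B = (8.9 − 1.03)/15 = 0.525 mA, and β·I_B = 52.5 mA > I_C, confirming saturation.

saturation; I_C ≈ 3.3 mA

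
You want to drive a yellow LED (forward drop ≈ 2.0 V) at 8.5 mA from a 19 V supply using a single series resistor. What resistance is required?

R ≈ 2 kΩ

The resistor drops V_S − V_D = 19 − 2.0 = 17 V at 8.5 mA.
R = 17 V / 8.5 mA = 2 kΩ.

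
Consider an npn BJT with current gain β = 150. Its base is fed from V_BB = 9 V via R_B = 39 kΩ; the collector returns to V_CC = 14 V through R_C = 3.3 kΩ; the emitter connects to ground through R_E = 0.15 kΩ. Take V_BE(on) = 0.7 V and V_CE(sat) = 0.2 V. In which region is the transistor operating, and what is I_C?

Assume active: I_B = (9 − 0.7)/(39 + 151×0.15) = 0.135 mA, I_C = β·I_B = 20.2 mA.
Then V_CE = 14 − 20.2×3.3 − 20.3×0.15 = -55.7 V < 0.2 V — the active assumption fails.
Re-solve with V_CE = 0.2 V. KCL at the emitter: V_E/R_E = (V_BB−0.7−V_E)/R_B + (V_CC−0.2−V_E)/R_C, giving V_E = 0.628 V.
I_C = (V_CC − 0.2 − V_E)/R_C = (13.8 − 0.628)/3.3 = 3.99 mA.
Check: I_B = (8.3 − 0.628)/39 = 0.197 mA, and β·I_B = 29.5 mA > I_C, confirming saturation.

saturation; I_C ≈ 4 mA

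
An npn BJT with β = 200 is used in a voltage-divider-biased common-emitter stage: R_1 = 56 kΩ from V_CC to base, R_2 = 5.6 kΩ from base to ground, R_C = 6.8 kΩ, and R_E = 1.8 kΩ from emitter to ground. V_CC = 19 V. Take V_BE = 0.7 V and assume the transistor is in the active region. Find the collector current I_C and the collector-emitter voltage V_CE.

I_C ≈ 0.56 mA, V_CE ≈ 14 V

Thevenize the base divider: V_Th = V_CC·R_2/(R_1+R_2) = 19×5.6/61.6 = 1.73 V, R_Th = R_1‖R_2 = 5.09 kΩ.
Base-emitter loop: V_Th = I_B·R_Th + V_BE + (β+1)I_B·R_E, so I_B = (1.73 − 0.7) / (5.09 + 201×1.8) = 0.0028 mA.
I_C = β·I_B = 200×0.0028 = 0.56 mA, and I_E = (β+1)I_B = 0.563 mA.
V_CE = V_CC − I_C·R_C − I_E·R_E = 19 − 0.56×6.8 − 0.563×1.8 = 14.2 V.
V_CE = 14.2 V > 0.2 V confirms active-region operation.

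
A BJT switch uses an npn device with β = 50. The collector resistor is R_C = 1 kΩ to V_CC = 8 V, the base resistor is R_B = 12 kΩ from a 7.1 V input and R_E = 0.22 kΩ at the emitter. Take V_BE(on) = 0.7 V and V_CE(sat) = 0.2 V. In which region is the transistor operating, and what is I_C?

saturation; I_C ≈ 6.3 mA

Assume active: I_B = (7.1 − 0.7)/(12 + 51×0.22) = 0.276 mA, I_C = β·I_B = 13.8 mA.
Then V_CE = 8 − 13.8×1 − 14.1×0.22 = -8.87 V < 0.2 V — the active assumption fails.
Re-solve with V_CE = 0.2 V. KCL at the emitter: V_E/R_E = (V_BB−0.7−V_E)/R_B + (V_CC−0.2−V_E)/R_C, giving V_E = 1.48 V.
I_C = (V_CC − 0.2 − V_E)/R_C = (7.8 − 1.48)/1 = 6.32 mA.
Check: I_B = (6.4 − 1.48)/12 = 0.41 mA, and β·I_B = 20.5 mA > I_C, confirming saturation.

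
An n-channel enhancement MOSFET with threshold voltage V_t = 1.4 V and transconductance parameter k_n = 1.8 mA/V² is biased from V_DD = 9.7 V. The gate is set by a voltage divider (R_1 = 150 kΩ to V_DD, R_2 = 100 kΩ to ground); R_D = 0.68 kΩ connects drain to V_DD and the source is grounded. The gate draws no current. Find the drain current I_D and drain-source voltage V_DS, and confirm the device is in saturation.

I_D ≈ 5.5 mA, V_DS ≈ 5.9 V

V_G = V_DD·R_2/(R_1+R_2) = 9.7×100/250 = 3.88 V. With the source grounded, V_GS = V_G = 3.88 V.
Assume saturation: I_D = (k_n/2)(V_GS − V_t)² = (1.8/2)×(3.88 − 1.4)² = 0.9×2.48² = 5.54 mA.
V_DS = V_DD − I_D·R_D = 9.7 − 5.54×0.68 = 5.94 V.
Saturation requires V_DS ≥ V_GS − V_t = 2.48 V; 5.94 ≥ 2.48 ✓.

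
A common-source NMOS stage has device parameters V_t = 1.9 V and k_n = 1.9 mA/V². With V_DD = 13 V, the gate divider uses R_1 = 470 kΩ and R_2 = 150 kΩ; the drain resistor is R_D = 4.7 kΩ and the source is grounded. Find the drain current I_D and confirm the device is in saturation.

I_D ≈ 1.5 mA

V_G = V_DD·R_2/(R_1+R_2) = 13×150/620 = 3.15 V. With the source grounded, V_GS = V_G = 3.15 V.
Assume saturation: I_D = (k_n/2)(V_GS − V_t)² = (1.9/2)×(3.15 − 1.9)² = 0.95×1.25² = 1.47 mA.
V_DS = V_DD − I_D·R_D = 13 − 1.47×4.7 = 6.08 V.
Saturation requires V_DS ≥ V_GS − V_t = 1.25 V; 6.08 ≥ 1.25 ✓.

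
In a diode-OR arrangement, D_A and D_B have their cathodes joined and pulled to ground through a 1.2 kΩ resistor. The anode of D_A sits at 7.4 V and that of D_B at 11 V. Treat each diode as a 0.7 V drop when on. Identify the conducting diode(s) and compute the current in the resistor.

Assume both conduct. Then node N would need to be at both 7.4−0.7 = 6.7 V and 11−0.7 = 10.3 V, which is impossible.
Assume only D_B conducts: V_N = 11 − 0.7 = 10.3 V, so I_R = 10.3/1.2 = 8.58 mA.
Check D_A: its anode-to-cathode voltage is 7.4 − 10.3 = -2.9 V < 0.7 V, so it is off. The assumption is consistent.

Only D_B conducts; I_R ≈ 8.6 mA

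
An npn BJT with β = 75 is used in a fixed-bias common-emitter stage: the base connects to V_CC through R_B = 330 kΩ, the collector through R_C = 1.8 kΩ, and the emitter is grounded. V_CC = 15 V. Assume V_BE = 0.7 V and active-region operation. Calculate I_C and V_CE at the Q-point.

Base loop: V_CC = I_B·R_B + V_BE, so I_B = (15 − 0.7)/330 kΩ = 0.0433 mA.
In the active region I_C = β·I_B = 75 × 0.0433 = 3.25 mA.
Collector loop: V_CE = V_CC − I_C·R_C = 15 − 3.25×1.8 = 9.15 V.
Since V_CE = 9.15 V > V_CE(sat) ≈ 0.2 V, the transistor is in the active region as assumed.

I_C ≈ 3.2 mA, V_CE ≈ 9.1 V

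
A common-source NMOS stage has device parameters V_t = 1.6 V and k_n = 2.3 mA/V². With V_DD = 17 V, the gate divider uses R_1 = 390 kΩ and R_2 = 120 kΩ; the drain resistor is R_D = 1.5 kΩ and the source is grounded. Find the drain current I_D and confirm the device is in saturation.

V_G = V_DD·R_2/(R_1+R_2) = 17×120/510 = 4 V. With the source grounded, V_GS = V_G = 4 V.
Assume saturation: I_D = (k_n/2)(V_GS − V_t)² = (2.3/2)×(4 − 1.6)² = 1.15×2.4² = 6.62 mA.
V_DS = V_DD − I_D·R_D = 17 − 6.62×1.5 = 7.06 V.
Saturation requires V_DS ≥ V_GS − V_t = 2.4 V; 7.06 ≥ 2.4 ✓.

I_D ≈ 6.6 mA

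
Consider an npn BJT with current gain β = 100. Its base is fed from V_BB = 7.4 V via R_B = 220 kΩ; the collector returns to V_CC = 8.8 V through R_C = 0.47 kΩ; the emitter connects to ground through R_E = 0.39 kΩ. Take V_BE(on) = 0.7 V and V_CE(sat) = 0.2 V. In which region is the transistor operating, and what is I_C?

Assume active. Base-emitter loop: I_B = (V_BB − V_BE)/(R_B + (β+1)R_E) = (7.4 − 0.7)/(220 + 101×0.39) = 0.0258 mA.
I_C = β·I_B = 100×0.0258 = 2.58 mA.
V_CE = V_CC − I_C·R_C − I_E·R_E = 8.8 − 2.58×0.47 − 2.61×0.39 = 6.57 V > V_CE(sat), so the active-region assumption holds.

active; I_C ≈ 2.6 mA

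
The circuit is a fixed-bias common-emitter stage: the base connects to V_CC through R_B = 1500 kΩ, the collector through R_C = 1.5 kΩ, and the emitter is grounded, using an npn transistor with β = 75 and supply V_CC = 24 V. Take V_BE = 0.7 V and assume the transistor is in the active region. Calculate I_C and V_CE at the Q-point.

Base loop: V_CC = I_B·R_B + V_BE, so I_B = (24 − 0.7)/1500 kΩ = 0.0155 mA.
In the active region I_C = β·I_B = 75 × 0.0155 = 1.17 mA.
Collector loop: V_CE = V_CC − I_C·R_C = 24 − 1.17×1.5 = 22.3 V.
Since V_CE = 22.3 V > V_CE(sat) ≈ 0.2 V, the transistor is in the active region as assumed.

I_C ≈ 1.2 mA, V_CE ≈ 22 V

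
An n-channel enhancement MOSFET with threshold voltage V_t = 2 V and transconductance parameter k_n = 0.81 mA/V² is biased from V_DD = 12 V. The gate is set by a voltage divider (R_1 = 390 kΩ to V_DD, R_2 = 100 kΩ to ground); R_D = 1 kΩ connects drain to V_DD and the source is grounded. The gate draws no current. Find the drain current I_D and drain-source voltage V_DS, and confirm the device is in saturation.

V_G = V_DD·R_2/(R_1+R_2) = 12×100/490 = 2.45 V. With the source grounded, V_GS = V_G = 2.45 V.
Assume saturation: I_D = (k_n/2)(V_GS − V_t)² = (0.81/2)×(2.45 − 2)² = 0.405×0.449² = 0.0816 mA.
V_DS = V_DD − I_D·R_D = 12 − 0.0816×1 = 11.9 V.
Saturation requires V_DS ≥ V_GS − V_t = 0.449 V; 11.9 ≥ 0.449 ✓.

I_D ≈ 0.082 mA, V_DS ≈ 12 V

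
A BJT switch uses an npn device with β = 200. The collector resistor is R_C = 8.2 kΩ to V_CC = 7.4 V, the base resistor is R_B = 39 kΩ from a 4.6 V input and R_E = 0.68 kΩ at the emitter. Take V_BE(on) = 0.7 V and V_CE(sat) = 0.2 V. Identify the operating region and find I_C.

saturation; I_C ≈ 0.8 mA

Assume active: I_B = (4.6 − 0.7)/(39 + 201×0.68) = 0.0222 mA, I_C = β·I_B = 4.44 mA.
Then V_CE = 7.4 − 4.44×8.2 − 4.46×0.68 = -32 V < 0.2 V — the active assumption fails.
Re-solve with V_CE = 0.2 V. KCL at the emitter: V_E/R_E = (V_BB−0.7−V_E)/R_B + (V_CC−0.2−V_E)/R_C, giving V_E = 0.604 V.
I_C = (V_CC − 0.2 − V_E)/R_C = (7.2 − 0.604)/8.2 = 0.804 mA.
Check: I_B = (3.9 − 0.604)/39 = 0.0845 mA, and β·I_B = 16.9 mA > I_C, confirming saturation.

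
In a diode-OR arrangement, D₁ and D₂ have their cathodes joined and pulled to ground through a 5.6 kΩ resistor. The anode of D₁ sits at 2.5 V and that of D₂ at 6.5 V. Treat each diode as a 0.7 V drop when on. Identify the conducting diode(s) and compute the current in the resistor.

Only D₂ conducts; I_R ≈ 1 mA

Assume both conduct. Then node N would need to be at both 2.5−0.7 = 1.8 V and 6.5−0.7 = 5.8 V, which is impossible.
Assume only D₂ conducts: V_N = 6.5 − 0.7 = 5.8 V, so I_R = 5.8/5.6 = 1.04 mA.
Check D₁: its anode-to-cathode voltage is 2.5 − 5.8 = -3.3 V < 0.7 V, so it is off. The assumption is consistent.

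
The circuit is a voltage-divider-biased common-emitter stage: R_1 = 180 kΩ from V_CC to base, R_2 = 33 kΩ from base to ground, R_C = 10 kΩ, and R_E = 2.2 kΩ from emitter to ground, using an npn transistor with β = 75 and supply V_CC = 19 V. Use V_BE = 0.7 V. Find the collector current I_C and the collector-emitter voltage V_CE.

Thevenize the base divider: V_Th = V_CC·R_2/(R_1+R_2) = 19×33/213 = 2.94 V, R_Th = R_1‖R_2 = 27.9 kΩ.
Base-emitter loop: V_Th = I_B·R_Th + V_BE + (β+1)I_B·R_E, so I_B = (2.94 − 0.7) / (27.9 + 76×2.2) = 0.0115 mA.
I_C = β·I_B = 75×0.0115 = 0.863 mA, and I_E = (β+1)I_B = 0.874 mA.
V_CE = V_CC − I_C·R_C − I_E·R_E = 19 − 0.863×10 − 0.874×2.2 = 8.45 V.
V_CE = 8.45 V > 0.2 V confirms active-region operation.

I_C ≈ 0.86 mA, V_CE ≈ 8.5 V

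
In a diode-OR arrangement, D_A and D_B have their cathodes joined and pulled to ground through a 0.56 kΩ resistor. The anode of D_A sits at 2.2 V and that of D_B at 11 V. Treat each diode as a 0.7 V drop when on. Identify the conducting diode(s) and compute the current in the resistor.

Assume both conduct. Then node N would need to be at both 2.2−0.7 = 1.5 V and 11−0.7 = 10.3 V, which is impossible.
Assume only D_B conducts: V_N = 11 − 0.7 = 10.3 V, so I_R = 10.3/0.56 = 18.4 mA.
Check D_A: its anode-to-cathode voltage is 2.2 − 10.3 = -8.1 V < 0.7 V, so it is off. The assumption is consistent.

Only D_B conducts; I_R ≈ 18 mA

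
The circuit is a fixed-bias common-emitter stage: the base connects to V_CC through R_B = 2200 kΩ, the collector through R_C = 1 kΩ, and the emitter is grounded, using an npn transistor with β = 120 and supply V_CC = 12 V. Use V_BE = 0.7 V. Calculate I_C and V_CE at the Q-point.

I_C ≈ 0.62 mA, V_CE ≈ 11 V

Base loop: V_CC = I_B·R_B + V_BE, so I_B = (12 − 0.7)/2200 kΩ = 0.00514 mA.
In the active region I_C = β·I_B = 120 × 0.00514 = 0.616 mA.
Collector loop: V_CE = V_CC − I_C·R_C = 12 − 0.616×1 = 11.4 V.
Since V_CE = 11.4 V > V_CE(sat) ≈ 0.2 V, the transistor is in the active region as assumed.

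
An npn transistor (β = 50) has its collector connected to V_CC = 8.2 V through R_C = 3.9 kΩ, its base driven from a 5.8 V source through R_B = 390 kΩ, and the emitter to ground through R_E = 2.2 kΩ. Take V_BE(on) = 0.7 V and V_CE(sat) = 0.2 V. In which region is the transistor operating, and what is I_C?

Assume active. Base-emitter loop: I_B = (V_BB − V_BE)/(R_B + (β+1)R_E) = (5.8 − 0.7)/(390 + 51×2.2) = 0.0102 mA.
I_C = β·I_B = 50×0.0102 = 0.508 mA.
V_CE = V_CC − I_C·R_C − I_E·R_E = 8.2 − 0.508×3.9 − 0.518×2.2 = 5.08 V > V_CE(sat), so the active-region assumption holds.

active; I_C ≈ 0.51 mA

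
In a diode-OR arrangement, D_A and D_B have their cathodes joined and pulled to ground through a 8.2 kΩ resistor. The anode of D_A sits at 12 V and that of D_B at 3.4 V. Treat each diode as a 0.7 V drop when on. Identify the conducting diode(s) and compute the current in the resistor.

Assume both conduct. Then node N would need to be at both 12−0.7 = 11.3 V and 3.4−0.7 = 2.7 V, which is impossible.
Assume only D_A conducts: V_N = 12 − 0.7 = 11.3 V, so I_R = 11.3/8.2 = 1.38 mA.
Check D_B: its anode-to-cathode voltage is 3.4 − 11.3 = -7.9 V < 0.7 V, so it is off. The assumption is consistent.

Only D_A conducts; I_R ≈ 1.4 mA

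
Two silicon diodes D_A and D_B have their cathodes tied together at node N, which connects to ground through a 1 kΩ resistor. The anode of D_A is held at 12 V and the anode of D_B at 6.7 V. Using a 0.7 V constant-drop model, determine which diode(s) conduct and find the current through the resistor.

Only D_A conducts; I_R ≈ 11 mA

Assume both conduct. Then node N would need to be at both 12−0.7 = 11.3 V and 6.7−0.7 = 6 V, which is impossible.
Assume only D_A conducts: V_N = 12 − 0.7 = 11.3 V, so I_R = 11.3/1 = 11.3 mA.
Check D_B: its anode-to-cathode voltage is 6.7 − 11.3 = -4.6 V < 0.7 V, so it is off. The assumption is consistent.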